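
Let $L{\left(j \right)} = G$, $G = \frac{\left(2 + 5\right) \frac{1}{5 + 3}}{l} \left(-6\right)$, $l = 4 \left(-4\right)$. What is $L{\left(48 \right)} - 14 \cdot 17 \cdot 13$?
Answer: $- \frac{197995}{64} \approx -3093.7$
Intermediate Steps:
$l = -16$
$G = \frac{21}{64}$ ($G = \frac{\left(2 + 5\right) \frac{1}{5 + 3}}{-16} \left(-6\right) = \frac{7}{8} \left(- \frac{1}{16}\right) \left(-6\right) = \left(- \frac{7}{128}\right) \left(-6\right) = \frac{21}{64} \approx 0.32813$)
$L{\left(j \right)} = \frac{21}{64}$
$L{\left(48 \right)} - 14 \cdot 17 \cdot 13 = \frac{21}{64} - 14 \cdot 17 \cdot 13 = \frac{21}{64} - 238 \cdot 13 = \frac{21}{64} - 3094 = - \frac{197995}{64}$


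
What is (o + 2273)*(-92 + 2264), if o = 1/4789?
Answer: 23643084456/4789 ≈ 4.9370e+6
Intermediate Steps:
o = 1/4789 ≈ 0.00020881
(o + 2273)*(-92 + 2264) = (1/4789 + 2273)*(-92 + 2264) = (10885398/4789)*2172 = 23643084456/4789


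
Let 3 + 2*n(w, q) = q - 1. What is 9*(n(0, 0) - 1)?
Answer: -27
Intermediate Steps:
n(w, q) = -2 + q/2 (n(w, q) = -3/2 + (q - 1)/2 = -3/2 + (-1 + q)/2 = -3/2 + (-½ + q/2) = -2 + q/2)
9*(n(0, 0) - 1) = 9*((-2 + (½)*0) - 1) = 9*((-2 + 0) - 1) = 9*(-2 - 1) = 9*(-3) = -27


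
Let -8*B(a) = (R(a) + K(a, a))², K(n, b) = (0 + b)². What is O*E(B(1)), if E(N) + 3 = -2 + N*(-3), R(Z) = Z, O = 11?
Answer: -77/2 ≈ -38.500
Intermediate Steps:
K(n, b) = b²
B(a) = -(a + a²)²/8
E(N) = -5 - 3*N (E(N) = -3 + (-2 + N*(-3)) = -3 + (-2 - 3*N) = -5 - 3*N)
O*E(B(1)) = 11*(-5 - (-3)*1²*(1 + 1)²/8) = 11*(-5 - (-3)*2²/8) = 11*(-5 - (-3)*4/8) = 11*(-5 - 3*(-½)) = 11*(-5 + 3/2) = 11*(-7/2) = -77/2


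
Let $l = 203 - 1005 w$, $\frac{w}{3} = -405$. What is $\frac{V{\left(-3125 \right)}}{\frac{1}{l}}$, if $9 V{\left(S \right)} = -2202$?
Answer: $- \frac{896418052}{3} \approx -2.9881 \cdot 10^{8}$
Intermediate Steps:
$w = -1215$ ($w = 3 \left(-405\right) = -1215$)
$V{\left(S \right)} = - \frac{734}{3}$ ($V{\left(S \right)} = \frac{1}{9} \left(-2202\right) = - \frac{734}{3}$)
$l = 1221278$ ($l = 203 - -1221075 = 203 + 1221075 = 1221278$)
$\frac{V{\left(-3125 \right)}}{\frac{1}{l}} = - \frac{734}{3 \cdot \frac{1}{1221278}} = - \frac{734 \frac{1}{\frac{1}{1221278}}}{3} = \left(- \frac{734}{3}\right) 1221278 = - \frac{896418052}{3}$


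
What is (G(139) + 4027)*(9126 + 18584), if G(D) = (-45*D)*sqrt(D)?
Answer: 111588170 - 173326050*sqrt(139) ≈ -1.9319e+9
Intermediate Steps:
G(D) = -45*D**(3/2)
(G(139) + 4027)*(9126 + 18584) = (-6255*sqrt(139) + 4027)*(9126 + 18584) = (-6255*sqrt(139) + 4027)*27710 = (4027 - 6255*sqrt(139))*27710 = 111588170 - 173326050*sqrt(139)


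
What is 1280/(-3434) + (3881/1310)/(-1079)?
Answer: -911297277/2426962330 ≈ -0.37549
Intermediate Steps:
1280/(-3434) + (3881/1310)/(-1079) = 1280*(-1/3434) + (3881*(1/1310))*(-1/1079) = -640/1717 + (3881/1310)*(-1/1079) = -640/1717 - 3881/1413490 = -911297277/2426962330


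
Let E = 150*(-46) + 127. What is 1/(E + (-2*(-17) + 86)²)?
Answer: 1/7627 ≈ 0.00013111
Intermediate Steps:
E = -6773 (E = -6900 + 127 = -6773)
1/(E + (-2*(-17) + 86)²) = 1/(-6773 + (-2*(-17) + 86)²) = 1/(-6773 + (34 + 86)²) = 1/(-6773 + 120²) = 1/(-6773 + 14400) = 1/7627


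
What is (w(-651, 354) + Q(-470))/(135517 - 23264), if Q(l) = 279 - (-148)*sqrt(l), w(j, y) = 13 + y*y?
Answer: 125608/112253 + 148*I*sqrt(470)/112253 ≈ 1.119 + 0.028583*I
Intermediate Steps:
w(j, y) = 13 + y**2
Q(l) = 279 + 148*sqrt(l)
(w(-651, 354) + Q(-470))/(135517 - 23264) = ((13 + 354**2) + (279 + 148*sqrt(-470)))/(135517 - 23264) = ((13 + 125316) + (279 + 148*(I*sqrt(470))))/112253 = (125329 + (279 + 148*I*sqrt(470)))*(1/112253) = (125608 + 148*I*sqrt(470))*(1/112253) = 125608/112253 + 148*I*sqrt(470)/112253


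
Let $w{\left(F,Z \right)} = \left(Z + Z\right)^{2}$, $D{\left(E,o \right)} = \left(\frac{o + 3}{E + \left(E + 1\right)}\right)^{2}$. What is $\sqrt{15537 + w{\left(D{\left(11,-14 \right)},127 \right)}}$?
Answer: $17 \sqrt{277} \approx 282.94$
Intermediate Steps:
$D{\left(E,o \right)} = \frac{\left(3 + o\right)^{2}}{\left(1 + 2 E\right)^{2}}$ ($D{\left(E,o \right)} = \left(\frac{3 + o}{E + \left(1 + E\right)}\right)^{2} = \left(\frac{3 + o}{1 + 2 E}\right)^{2} = \frac{\left(3 + o\right)^{2}}{\left(1 + 2 E\right)^{2}}$)
$w{\left(F,Z \right)} = 4 Z^{2}$ ($w{\left(F,Z \right)} = \left(2 Z\right)^{2} = 4 Z^{2}$)
$\sqrt{15537 + w{\left(D{\left(11,-14 \right)},127 \right)}} = \sqrt{15537 + 4 \cdot 127^{2}} = \sqrt{15537 + 4 \cdot 16129} = \sqrt{15537 + 64516} = \sqrt{80053} = 17 \sqrt{277}$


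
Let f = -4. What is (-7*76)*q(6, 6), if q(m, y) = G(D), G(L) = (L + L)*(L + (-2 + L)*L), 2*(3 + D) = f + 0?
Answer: 159600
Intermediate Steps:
D = -5 (D = -3 + (-4 + 0)/2 = -3 + (1/2)*(-4) = -3 - 2 = -5)
G(L) = 2*L*(L + L*(-2 + L)) (G(L) = (2*L)*(L + L*(-2 + L)) = 2*L*(L + L*(-2 + L)))
q(m, y) = -300 (q(m, y) = 2*(-5)**2*(-1 - 5) = 2*25*(-6) = -300)
(-7*76)*q(6, 6) = -7*76*(-300) = -532*(-300) = 159600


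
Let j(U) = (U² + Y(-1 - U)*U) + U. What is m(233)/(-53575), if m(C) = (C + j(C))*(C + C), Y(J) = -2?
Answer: -25298674/53575 ≈ -472.21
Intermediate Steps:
j(U) = U² - U (j(U) = (U² - 2*U) + U = U² - U)
m(C) = 2*C*(C + C*(-1 + C)) (m(C) = (C + C*(-1 + C))*(C + C) = (C + C*(-1 + C))*(2*C) = 2*C*(C + C*(-1 + C)))
m(233)/(-53575) = (2*233³)/(-53575) = (2*12649337)*(-1/53575) = 25298674*(-1/53575) = -25298674/53575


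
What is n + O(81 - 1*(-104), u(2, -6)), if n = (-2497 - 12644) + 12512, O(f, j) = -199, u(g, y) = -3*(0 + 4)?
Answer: -2828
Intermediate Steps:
u(g, y) = -12 (u(g, y) = -3*4 = -12)
n = -2629 (n = -15141 + 12512 = -2629)
n + O(81 - 1*(-104), u(2, -6)) = -2629 - 199 = -2828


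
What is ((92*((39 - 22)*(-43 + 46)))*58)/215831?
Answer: 272136/215831 ≈ 1.2609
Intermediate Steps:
((92*((39 - 22)*(-43 + 46)))*58)/215831 = ((92*(17*3))*58)*(1/215831) = ((92*51)*58)*(1/215831) = (4692*58)*(1/215831) = 272136*(1/215831) = 272136/215831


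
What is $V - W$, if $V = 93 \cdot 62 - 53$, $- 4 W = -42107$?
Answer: $- \frac{19255}{4} \approx -4813.8$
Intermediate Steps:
$W = \frac{42107}{4}$ ($W = \left(- \frac{1}{4}\right) \left(-42107\right) = \frac{42107}{4} \approx 10527.0$)
$V = 5713$ ($V = 5766 - 53 = 5713$)
$V - W = 5713 - \frac{42107}{4} = - \frac{19255}{4}$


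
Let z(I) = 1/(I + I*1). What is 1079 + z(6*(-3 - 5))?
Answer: 103583/96 ≈ 1079.0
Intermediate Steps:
z(I) = 1/(2*I) (z(I) = 1/(I + I) = 1/(2*I))
1079 + z(6*(-3 - 5)) = 1079 + 1/(2*((6*(-3 - 5)))) = 1079 + 1/(2*((6*(-8)))) = 1079 + (½)/(-48) = 1079 + (½)*(-1/48) = 1079 - 1/96 = 103583/96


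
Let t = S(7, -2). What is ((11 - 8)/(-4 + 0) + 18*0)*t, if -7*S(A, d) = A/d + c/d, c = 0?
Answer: -3/8 ≈ -0.37500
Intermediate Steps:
S(A, d) = -A/(7*d) (S(A, d) = -(A/d + 0/d)/7 = -(A/d + 0)/7 = -A/(7*d))
t = ½ (t = -⅐*7/(-2) = -⅐*7*(-½) = ½ ≈ 0.50000)
((11 - 8)/(-4 + 0) + 18*0)*t = ((11 - 8)/(-4 + 0) + 18*0)*(½) = (3/(-4) + 0)*(½) = (3*(-¼) + 0)*(½) = (-¾ + 0)*(½) = -¾*½ = -3/8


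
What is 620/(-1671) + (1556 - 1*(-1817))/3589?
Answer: 3411103/5997219 ≈ 0.56878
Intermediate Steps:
620/(-1671) + (1556 - 1*(-1817))/3589 = 620*(-1/1671) + (1556 + 1817)*(1/3589) = -620/1671 + 3373*(1/3589) = -620/1671 + 3373/3589 = 3411103/5997219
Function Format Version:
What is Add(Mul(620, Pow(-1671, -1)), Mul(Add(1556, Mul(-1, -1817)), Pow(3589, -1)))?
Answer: Rational(3411103, 5997219) ≈ 0.56878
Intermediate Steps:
Add(Mul(620, Pow(-1671, -1)), Mul(Add(1556, Mul(-1, -1817)), Pow(3589, -1))) = Add(Mul(620, Rational(-1, 1671)), Mul(Add(1556, 1817), Rational(1, 3589))) = Add(Rational(-620, 1671), Mul(3373, Rational(1, 3589))) = Add(Rational(-620, 1671), Rational(3373, 3589)) = Rational(3411103, 5997219)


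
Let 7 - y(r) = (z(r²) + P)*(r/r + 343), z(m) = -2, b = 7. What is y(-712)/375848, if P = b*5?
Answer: -11345/375848 ≈ -0.030185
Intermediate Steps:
P = 35 (P = 7*5 = 35)
y(r) = -11345 (y(r) = 7 - (-2 + 35)*(r/r + 343) = 7 - 33*(1 + 343) = 7 - 33*344 = 7 - 1*11352 = 7 - 11352 = -11345)
y(-712)/375848 = -11345/375848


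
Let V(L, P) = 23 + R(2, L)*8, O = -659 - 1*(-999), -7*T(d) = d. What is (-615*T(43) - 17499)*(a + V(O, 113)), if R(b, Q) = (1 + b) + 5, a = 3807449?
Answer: -365706217728/7 ≈ -5.2244e+10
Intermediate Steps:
T(d) = -d/7
O = 340 (O = -659 + 999 = 340)
R(b, Q) = 6 + b
V(L, P) = 87 (V(L, P) = 23 + (6 + 2)*8 = 23 + 8*8 = 23 + 64 = 87)
(-615*T(43) - 17499)*(a + V(O, 113)) = (-(-615)*43/7 - 17499)*(3807449 + 87) = (-615*(-43/7) - 17499)*3807536 = (26445/7 - 17499)*3807536 = -96048/7*3807536 = -365706217728/7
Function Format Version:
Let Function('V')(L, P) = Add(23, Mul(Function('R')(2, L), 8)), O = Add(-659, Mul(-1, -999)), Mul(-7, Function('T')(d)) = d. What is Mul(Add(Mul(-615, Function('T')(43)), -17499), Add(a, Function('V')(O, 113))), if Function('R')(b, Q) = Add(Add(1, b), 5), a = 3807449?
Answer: Rational(-365706217728, 7) ≈ -5.2244e+10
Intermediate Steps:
Function('T')(d) = Mul(Rational(-1, 7), d)
O = 340 (O = Add(-659, 999) = 340)
Function('R')(b, Q) = Add(6, b)
Function('V')(L, P) = 87 (Function('V')(L, P) = Add(23, Mul(Add(6, 2), 8)) = Add(23, Mul(8, 8)) = Add(23, 64) = 87)
Mul(Add(Mul(-615, Function('T')(43)), -17499), Add(a, Function('V')(O, 113))) = Mul(Add(Mul(-615, Mul(Rational(-1, 7), 43)), -17499), Add(3807449, 87)) = Mul(Add(Mul(-615, Rational(-43, 7)), -17499), 3807536) = Mul(Add(Rational(26445, 7), -17499), 3807536) = Mul(Rational(-96048, 7), 3807536) = Rational(-365706217728, 7)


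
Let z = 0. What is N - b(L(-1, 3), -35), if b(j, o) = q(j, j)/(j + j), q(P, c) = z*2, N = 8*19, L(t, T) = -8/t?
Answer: 152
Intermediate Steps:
N = 152
q(P, c) = 0 (q(P, c) = 0*2 = 0)
b(j, o) = 0 (b(j, o) = 0/(j + j) = 0/((2*j)) = 0*(1/(2*j)) = 0)
N - b(L(-1, 3), -35) = 152 - 1*0 = 152 + 0 = 152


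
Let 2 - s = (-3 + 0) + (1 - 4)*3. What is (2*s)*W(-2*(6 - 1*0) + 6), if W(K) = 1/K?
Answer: -14/3 ≈ -4.6667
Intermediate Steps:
s = 14 (s = 2 - ((-3 + 0) + (1 - 4)*3) = 2 - (-3 - 3*3) = 2 - (-3 - 9) = 2 - 1*(-12) = 2 + 12 = 14)
(2*s)*W(-2*(6 - 1*0) + 6) = (2*14)/(-2*(6 - 1*0) + 6) = 28/(-2*(6 + 0) + 6) = 28/(-2*6 + 6) = 28/(-12 + 6) = 28/(-6) = 28*(-⅙) = -14/3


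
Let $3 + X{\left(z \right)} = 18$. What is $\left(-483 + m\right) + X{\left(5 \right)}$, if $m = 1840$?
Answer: $1372$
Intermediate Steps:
$X{\left(z \right)} = 15$ ($X{\left(z \right)} = -3 + 18 = 15$)
$\left(-483 + m\right) + X{\left(5 \right)} = \left(-483 + 1840\right) + 15 = 1357 + 15 = 1372$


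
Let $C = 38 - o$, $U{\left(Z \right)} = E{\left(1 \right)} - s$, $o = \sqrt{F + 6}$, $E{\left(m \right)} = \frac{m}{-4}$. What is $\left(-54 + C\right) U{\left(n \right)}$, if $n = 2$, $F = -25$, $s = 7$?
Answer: $116 + \frac{29 i \sqrt{19}}{4} \approx 116.0 + 31.602 i$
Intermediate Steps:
$E{\left(m \right)} = - \frac{m}{4}$ ($E{\left(m \right)} = m \left(- \frac{1}{4}\right) = - \frac{m}{4}$)
$o = i \sqrt{19}$ ($o = \sqrt{-25 + 6} = \sqrt{-19} = i \sqrt{19} \approx 4.3589 i$)
$U{\left(Z \right)} = - \frac{29}{4}$ ($U{\left(Z \right)} = \left(- \frac{1}{4}\right) 1 - 7 = - \frac{1}{4} - 7 = - \frac{29}{4}$)
$C = 38 - i \sqrt{19} \approx 38.0 - 4.3589 i$
$\left(-54 + C\right) U{\left(n \right)} = \left(-54 + \left(38 - i \sqrt{19}\right)\right) \left(- \frac{29}{4}\right) = \left(-16 - i \sqrt{19}\right) \left(- \frac{29}{4}\right) = 116 + \frac{29 i \sqrt{19}}{4}$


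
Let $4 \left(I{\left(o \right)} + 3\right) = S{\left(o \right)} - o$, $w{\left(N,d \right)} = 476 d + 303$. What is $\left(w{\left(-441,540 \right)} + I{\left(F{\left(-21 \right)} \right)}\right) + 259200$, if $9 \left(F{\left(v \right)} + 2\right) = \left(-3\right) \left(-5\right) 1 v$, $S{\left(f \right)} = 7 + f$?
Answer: $\frac{2066167}{4} \approx 5.1654 \cdot 10^{5}$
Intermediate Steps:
$F{\left(v \right)} = -2 + \frac{5 v}{3}$ ($F{\left(v \right)} = -2 + \frac{\left(-3\right) \left(-5\right) 1 v}{9} = -2 + \frac{15 \cdot 1 v}{9} = -2 + \frac{15 v}{9} = -2 + \frac{5 v}{3}$)
$w{\left(N,d \right)} = 303 + 476 d$
$I{\left(o \right)} = - \frac{5}{4}$ ($I{\left(o \right)} = -3 + \frac{\left(7 + o\right) - o}{4} = -3 + \frac{1}{4} \cdot 7 = -3 + \frac{7}{4} = - \frac{5}{4}$)
$\left(w{\left(-441,540 \right)} + I{\left(F{\left(-21 \right)} \right)}\right) + 259200 = \left(\left(303 + 476 \cdot 540\right) - \frac{5}{4}\right) + 259200 = \left(\left(303 + 257040\right) - \frac{5}{4}\right) + 259200 = \left(257343 - \frac{5}{4}\right) + 259200 = \frac{1029367}{4} + 259200 = \frac{2066167}{4}$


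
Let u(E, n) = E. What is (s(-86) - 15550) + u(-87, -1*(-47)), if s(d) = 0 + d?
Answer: -15723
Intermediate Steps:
s(d) = d
(s(-86) - 15550) + u(-87, -1*(-47)) = (-86 - 15550) - 87 = -15636 - 87 = -15723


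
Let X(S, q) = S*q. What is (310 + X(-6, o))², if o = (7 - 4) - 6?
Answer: 107584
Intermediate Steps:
o = -3 (o = 3 - 6 = -3)
(310 + X(-6, o))² = (310 - 6*(-3))² = (310 + 18)² = 328² = 107584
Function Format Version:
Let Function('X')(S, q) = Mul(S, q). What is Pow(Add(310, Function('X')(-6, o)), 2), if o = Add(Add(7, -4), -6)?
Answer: 107584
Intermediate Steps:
o = -3 (o = Add(3, -6) = -3)
Pow(Add(310, Function('X')(-6, o)), 2) = Pow(Add(310, Mul(-6, -3)), 2) = Pow(Add(310, 18), 2) = Pow(328, 2) = 107584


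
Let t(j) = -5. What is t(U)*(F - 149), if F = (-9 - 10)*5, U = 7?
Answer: 1220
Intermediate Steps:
F = -95 (F = -19*5 = -95)
t(U)*(F - 149) = -5*(-95 - 149) = -5*(-244) = 1220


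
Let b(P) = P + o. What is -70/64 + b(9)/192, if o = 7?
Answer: -97/96 ≈ -1.0104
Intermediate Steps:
b(P) = 7 + P (b(P) = P + 7 = 7 + P)
-70/64 + b(9)/192 = -70/64 + (7 + 9)/192 = -70*1/64 + 16*(1/192) = -35/32 + 1/12 = -97/96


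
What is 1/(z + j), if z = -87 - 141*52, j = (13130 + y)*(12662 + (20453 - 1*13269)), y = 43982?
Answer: 1/1133437333 ≈ 8.8227e-10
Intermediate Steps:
j = 1133444752 (j = (13130 + 43982)*(12662 + (20453 - 1*13269)) = 57112*(12662 + (20453 - 13269)) = 57112*(12662 + 7184) = 57112*19846 = 1133444752)
z = -7419 (z = -87 - 7332 = -7419)
1/(z + j) = 1/(-7419 + 1133444752) = 1/1133437333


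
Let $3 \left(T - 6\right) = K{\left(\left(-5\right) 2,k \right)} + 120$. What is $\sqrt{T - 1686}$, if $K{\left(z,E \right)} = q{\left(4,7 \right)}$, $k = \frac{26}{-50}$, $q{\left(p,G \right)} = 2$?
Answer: $\frac{i \sqrt{14754}}{3} \approx 40.489 i$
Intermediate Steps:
$k = - \frac{13}{25}$ ($k = 26 \left(- \frac{1}{50}\right) = - \frac{13}{25} \approx -0.52$)
$K{\left(z,E \right)} = 2$
$T = \frac{140}{3}$ ($T = 6 + \frac{2 + 120}{3} = 6 + \frac{1}{3} \cdot 122 = 6 + \frac{122}{3} = \frac{140}{3} \approx 46.667$)
$\sqrt{T - 1686} = \sqrt{\frac{140}{3} - 1686} = \sqrt{- \frac{4918}{3}} = \frac{i \sqrt{14754}}{3}$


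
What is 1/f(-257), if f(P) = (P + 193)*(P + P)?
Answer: 1/32896 ≈ 3.0399e-5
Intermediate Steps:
f(P) = 2*P*(193 + P) (f(P) = (193 + P)*(2*P) = 2*P*(193 + P))
1/f(-257) = 1/(2*(-257)*(193 - 257)) = 1/(2*(-257)*(-64)) = 1/32896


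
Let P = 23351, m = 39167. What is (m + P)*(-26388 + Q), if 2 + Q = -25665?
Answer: -3254374490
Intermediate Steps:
Q = -25667 (Q = -2 - 25665 = -25667)
(m + P)*(-26388 + Q) = (39167 + 23351)*(-26388 - 25667) = 62518*(-52055) = -3254374490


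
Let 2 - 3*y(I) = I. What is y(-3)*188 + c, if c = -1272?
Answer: -2876/3 ≈ -958.67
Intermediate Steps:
y(I) = ⅔ - I/3
y(-3)*188 + c = (⅔ - ⅓*(-3))*188 - 1272 = (⅔ + 1)*188 - 1272 = (5/3)*188 - 1272 = 940/3 - 1272 = -2876/3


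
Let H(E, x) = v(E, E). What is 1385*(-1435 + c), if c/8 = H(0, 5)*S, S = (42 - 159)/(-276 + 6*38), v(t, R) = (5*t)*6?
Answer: -1987475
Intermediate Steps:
v(t, R) = 30*t
H(E, x) = 30*E
S = 39/16 (S = -117/(-276 + 228) = -117/(-48) = -117*(-1/48) = 39/16 ≈ 2.4375)
c = 0 (c = 8*((30*0)*(39/16)) = 8*(0*(39/16)) = 8*0 = 0)
1385*(-1435 + c) = 1385*(-1435 + 0) = 1385*(-1435) = -1987475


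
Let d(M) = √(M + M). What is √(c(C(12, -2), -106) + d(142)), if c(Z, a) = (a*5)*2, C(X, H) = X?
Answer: √(-1060 + 2*√71) ≈ 32.298*I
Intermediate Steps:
d(M) = √2*√M (d(M) = √(2*M) = √2*√M)
c(Z, a) = 10*a (c(Z, a) = (5*a)*2 = 10*a)
√(c(C(12, -2), -106) + d(142)) = √(10*(-106) + √2*√142) = √(-1060 + 2*√71)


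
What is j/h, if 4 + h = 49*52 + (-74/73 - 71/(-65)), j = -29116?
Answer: -138155420/12071653 ≈ -11.445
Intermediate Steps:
h = 12071653/4745 (h = -4 + (49*52 + (-74/73 - 71/(-65))) = -4 + (2548 + (-74*1/73 - 71*(-1/65))) = -4 + (2548 + (-74/73 + 71/65)) = -4 + (2548 + 373/4745) = -4 + 12090633/4745 = 12071653/4745 ≈ 2544.1)
j/h = -29116/12071653/4745 = -29116*4745/12071653 = -138155420/12071653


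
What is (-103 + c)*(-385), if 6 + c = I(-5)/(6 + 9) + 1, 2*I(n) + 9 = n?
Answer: 125279/3 ≈ 41760.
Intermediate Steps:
I(n) = -9/2 + n/2
c = -82/15 (c = -6 + ((-9/2 + (½)*(-5))/(6 + 9) + 1) = -6 + ((-9/2 - 5/2)/15 + 1) = -6 + ((1/15)*(-7) + 1) = -6 + (-7/15 + 1) = -6 + 8/15 = -82/15 ≈ -5.4667)
(-103 + c)*(-385) = (-103 - 82/15)*(-385) = -1627/15*(-385) = 125279/3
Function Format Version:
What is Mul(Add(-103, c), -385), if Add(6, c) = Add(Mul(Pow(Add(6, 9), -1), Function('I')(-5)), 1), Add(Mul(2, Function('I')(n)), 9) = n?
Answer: Rational(125279, 3) ≈ 41760.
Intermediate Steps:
Function('I')(n) = Add(Rational(-9, 2), Mul(Rational(1, 2), n))
c = Rational(-82, 15) (c = Add(-6, Add(Mul(Pow(Add(6, 9), -1), Add(Rational(-9, 2), Mul(Rational(1, 2), -5))), 1)) = Add(-6, Add(Mul(Pow(15, -1), Add(Rational(-9, 2), Rational(-5, 2))), 1)) = Add(-6, Add(Mul(Rational(1, 15), -7), 1)) = Add(-6, Add(Rational(-7, 15), 1)) = Add(-6, Rational(8, 15)) = Rational(-82, 15) ≈ -5.4667)
Mul(Add(-103, c), -385) = Mul(Add(-103, Rational(-82, 15)), -385) = Mul(Rational(-1627, 15), -385) = Rational(125279, 3)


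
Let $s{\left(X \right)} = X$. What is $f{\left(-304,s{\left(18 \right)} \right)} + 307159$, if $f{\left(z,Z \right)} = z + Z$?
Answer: $306873$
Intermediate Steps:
$f{\left(z,Z \right)} = Z + z$
$f{\left(-304,s{\left(18 \right)} \right)} + 307159 = \left(18 - 304\right) + 307159 = -286 + 307159 = 306873$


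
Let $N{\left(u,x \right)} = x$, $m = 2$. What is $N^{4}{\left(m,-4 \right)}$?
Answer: $256$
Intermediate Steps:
$N^{4}{\left(m,-4 \right)} = \left(-4\right)^{4} = 256$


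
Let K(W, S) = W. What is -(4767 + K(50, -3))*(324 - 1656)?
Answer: 6416244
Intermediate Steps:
-(4767 + K(50, -3))*(324 - 1656) = -(4767 + 50)*(324 - 1656) = -4817*(-1332) = -1*(-6416244) = 6416244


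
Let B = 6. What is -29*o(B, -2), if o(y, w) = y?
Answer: -174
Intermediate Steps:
-29*o(B, -2) = -29*6 = -174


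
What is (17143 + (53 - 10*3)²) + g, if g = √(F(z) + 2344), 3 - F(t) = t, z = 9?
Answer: 17672 + √2338 ≈ 17720.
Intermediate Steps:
F(t) = 3 - t
g = √2338 (g = √((3 - 1*9) + 2344) = √((3 - 9) + 2344) = √(-6 + 2344) = √2338 ≈ 48.353)
(17143 + (53 - 10*3)²) + g = (17143 + (53 - 10*3)²) + √2338 = (17143 + (53 - 30)²) + √2338 = (17143 + 23²) + √2338 = (17143 + 529) + √2338 = 17672 + √2338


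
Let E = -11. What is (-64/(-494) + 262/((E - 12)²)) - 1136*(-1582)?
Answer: 234821353418/130663 ≈ 1.7972e+6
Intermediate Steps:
(-64/(-494) + 262/((E - 12)²)) - 1136*(-1582) = (-64/(-494) + 262/((-11 - 12)²)) - 1136*(-1582) = (-64*(-1/494) + 262/((-23)²)) + 1797152 = (32/247 + 262/529) + 1797152 = 81642/130663 + 1797152 = 234821353418/130663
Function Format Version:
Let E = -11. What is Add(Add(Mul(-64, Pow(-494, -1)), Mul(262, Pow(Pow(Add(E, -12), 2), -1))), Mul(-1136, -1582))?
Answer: Rational(234821353418, 130663) ≈ 1.7972e+6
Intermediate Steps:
Add(Add(Mul(-64, Pow(-494, -1)), Mul(262, Pow(Pow(Add(E, -12), 2), -1))), Mul(-1136, -1582)) = Add(Add(Mul(-64, Pow(-494, -1)), Mul(262, Pow(Pow(Add(-11, -12), 2), -1))), Mul(-1136, -1582)) = Add(Add(Mul(-64, Rational(-1, 494)), Mul(262, Pow(Pow(-23, 2), -1))), 1797152) = Add(Add(Rational(32, 247), Mul(262, Pow(529, -1))), 1797152) = Add(Add(Rational(32, 247), Mul(262, Rational(1, 529))), 1797152) = Add(Add(Rational(32, 247), Rational(262, 529)), 1797152) = Add(Rational(81642, 130663), 1797152) = Rational(234821353418, 130663)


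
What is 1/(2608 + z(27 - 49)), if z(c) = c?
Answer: 1/2586 ≈ 0.00038670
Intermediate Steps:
1/(2608 + z(27 - 49)) = 1/(2608 + (27 - 49)) = 1/(2608 - 22) = 1/2586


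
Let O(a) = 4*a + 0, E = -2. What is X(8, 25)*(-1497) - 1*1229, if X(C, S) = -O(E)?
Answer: -13205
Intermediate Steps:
O(a) = 4*a
X(C, S) = 8 (X(C, S) = -4*(-2) = -1*(-8) = 8)
X(8, 25)*(-1497) - 1*1229 = 8*(-1497) - 1*1229 = -11976 - 1229 = -13205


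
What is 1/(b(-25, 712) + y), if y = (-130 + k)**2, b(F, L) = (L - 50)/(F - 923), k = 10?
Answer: 474/6825269 ≈ 6.9448e-5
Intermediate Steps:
b(F, L) = (-50 + L)/(-923 + F)
y = 14400 (y = (-130 + 10)**2 = (-120)**2 = 14400)
1/(b(-25, 712) + y) = 1/((-50 + 712)/(-923 - 25) + 14400) = 1/(662/(-948) + 14400) = 1/(-1/948*662 + 14400) = 1/(-331/474 + 14400) = 1/(6825269/474) = 474/6825269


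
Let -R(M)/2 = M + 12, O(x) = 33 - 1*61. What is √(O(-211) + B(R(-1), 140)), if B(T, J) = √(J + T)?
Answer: √(-28 + √118) ≈ 4.1397*I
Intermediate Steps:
O(x) = -28 (O(x) = 33 - 61 = -28)
R(M) = -24 - 2*M (R(M) = -2*(M + 12) = -2*(12 + M) = -24 - 2*M)
√(O(-211) + B(R(-1), 140)) = √(-28 + √(140 + (-24 - 2*(-1)))) = √(-28 + √(140 + (-24 + 2))) = √(-28 + √(140 - 22)) = √(-28 + √118)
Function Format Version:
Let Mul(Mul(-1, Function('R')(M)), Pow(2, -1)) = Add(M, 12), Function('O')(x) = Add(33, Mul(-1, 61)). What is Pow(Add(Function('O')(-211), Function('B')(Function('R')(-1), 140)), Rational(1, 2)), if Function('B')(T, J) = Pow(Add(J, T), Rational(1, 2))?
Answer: Pow(Add(-28, Pow(118, Rational(1, 2))), Rational(1, 2)) ≈ Mul(4.1397, I)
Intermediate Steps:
Function('O')(x) = -28 (Function('O')(x) = Add(33, -61) = -28)
Function('R')(M) = Add(-24, Mul(-2, M)) (Function('R')(M) = Mul(-2, Add(M, 12)) = Mul(-2, Add(12, M)) = Add(-24, Mul(-2, M)))
Pow(Add(Function('O')(-211), Function('B')(Function('R')(-1), 140)), Rational(1, 2)) = Pow(Add(-28, Pow(Add(140, Add(-24, Mul(-2, -1))), Rational(1, 2))), Rational(1, 2)) = Pow(Add(-28, Pow(Add(140, Add(-24, 2)), Rational(1, 2))), Rational(1, 2)) = Pow(Add(-28, Pow(Add(140, -22), Rational(1, 2))), Rational(1, 2)) = Pow(Add(-28, Pow(118, Rational(1, 2))), Rational(1, 2))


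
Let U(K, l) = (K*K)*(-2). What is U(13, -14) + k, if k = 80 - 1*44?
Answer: -302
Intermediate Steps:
U(K, l) = -2*K² (U(K, l) = K²*(-2) = -2*K²)
k = 36 (k = 80 - 44 = 36)
U(13, -14) + k = -2*13² + 36 = -2*169 + 36 = -338 + 36 = -302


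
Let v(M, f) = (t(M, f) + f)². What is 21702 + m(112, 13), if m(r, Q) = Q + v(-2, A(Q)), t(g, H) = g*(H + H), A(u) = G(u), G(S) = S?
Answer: 23236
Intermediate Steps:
A(u) = u
t(g, H) = 2*H*g (t(g, H) = g*(2*H) = 2*H*g)
v(M, f) = (f + 2*M*f)² (v(M, f) = (2*f*M + f)² = (2*M*f + f)² = (f + 2*M*f)²)
m(r, Q) = Q + 9*Q² (m(r, Q) = Q + Q²*(1 + 2*(-2))² = Q + Q²*(1 - 4)² = Q + Q²*(-3)² = Q + Q²*9 = Q + 9*Q²)
21702 + m(112, 13) = 21702 + 13*(1 + 9*13) = 21702 + 13*(1 + 117) = 21702 + 13*118 = 21702 + 1534 = 23236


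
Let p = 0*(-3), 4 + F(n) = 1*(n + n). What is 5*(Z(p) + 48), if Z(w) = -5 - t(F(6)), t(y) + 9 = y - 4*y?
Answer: 380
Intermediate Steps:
F(n) = -4 + 2*n (F(n) = -4 + 1*(n + n) = -4 + 1*(2*n) = -4 + 2*n)
t(y) = -9 - 3*y (t(y) = -9 + (y - 4*y) = -9 - 3*y)
p = 0
Z(w) = 28 (Z(w) = -5 - (-9 - 3*(-4 + 2*6)) = -5 - (-9 - 3*(-4 + 12)) = -5 - (-9 - 3*8) = -5 - (-9 - 24) = -5 - 1*(-33) = -5 + 33 = 28)
5*(Z(p) + 48) = 5*(28 + 48) = 5*76 = 380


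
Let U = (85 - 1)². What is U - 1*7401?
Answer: -345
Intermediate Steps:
U = 7056 (U = 84² = 7056)
U - 1*7401 = 7056 - 1*7401 = 7056 - 7401 = -345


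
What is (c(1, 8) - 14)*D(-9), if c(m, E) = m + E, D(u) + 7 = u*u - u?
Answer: -415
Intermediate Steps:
D(u) = -7 + u² - u (D(u) = -7 + (u*u - u) = -7 + (u² - u) = -7 + u² - u)
c(m, E) = E + m
(c(1, 8) - 14)*D(-9) = ((8 + 1) - 14)*(-7 + (-9)² - 1*(-9)) = (9 - 14)*(-7 + 81 + 9) = -5*83 = -415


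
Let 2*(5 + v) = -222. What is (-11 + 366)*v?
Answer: -41180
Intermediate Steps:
v = -116 (v = -5 + (1/2)*(-222) = -5 - 111 = -116)
(-11 + 366)*v = (-11 + 366)*(-116) = 355*(-116) = -41180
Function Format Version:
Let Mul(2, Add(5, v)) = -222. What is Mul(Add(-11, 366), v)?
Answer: -41180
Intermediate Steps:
v = -116 (v = Add(-5, Mul(Rational(1, 2), -222)) = Add(-5, -111) = -116)
Mul(Add(-11, 366), v) = Mul(Add(-11, 366), -116) = Mul(355, -116) = -41180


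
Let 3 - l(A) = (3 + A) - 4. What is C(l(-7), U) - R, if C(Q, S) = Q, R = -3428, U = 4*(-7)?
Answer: 3439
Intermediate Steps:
l(A) = 4 - A (l(A) = 3 - ((3 + A) - 4) = 3 - (-1 + A) = 3 + (1 - A) = 4 - A)
U = -28
C(l(-7), U) - R = (4 - 1*(-7)) - 1*(-3428) = (4 + 7) + 3428 = 11 + 3428 = 3439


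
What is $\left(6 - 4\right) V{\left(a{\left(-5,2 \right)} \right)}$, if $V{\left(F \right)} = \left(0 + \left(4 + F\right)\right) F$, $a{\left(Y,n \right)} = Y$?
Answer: $10$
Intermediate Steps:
$V{\left(F \right)} = F \left(4 + F\right)$ ($V{\left(F \right)} = \left(4 + F\right) F = F \left(4 + F\right)$)
$\left(6 - 4\right) V{\left(a{\left(-5,2 \right)} \right)} = \left(6 - 4\right) \left(- 5 \left(4 - 5\right)\right) = \left(6 - 4\right) \left(\left(-5\right) \left(-1\right)\right) = 2 \cdot 5 = 10$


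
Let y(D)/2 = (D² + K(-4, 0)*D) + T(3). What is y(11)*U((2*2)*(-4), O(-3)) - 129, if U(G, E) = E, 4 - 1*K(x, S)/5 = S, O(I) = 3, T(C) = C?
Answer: 1935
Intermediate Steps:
K(x, S) = 20 - 5*S
y(D) = 6 + 2*D² + 40*D (y(D) = 2*((D² + (20 - 5*0)*D) + 3) = 2*((D² + (20 + 0)*D) + 3) = 2*((D² + 20*D) + 3) = 2*(3 + D² + 20*D) = 6 + 2*D² + 40*D)
y(11)*U((2*2)*(-4), O(-3)) - 129 = (6 + 2*11² + 40*11)*3 - 129 = (6 + 2*121 + 440)*3 - 129 = (6 + 242 + 440)*3 - 129 = 688*3 - 129 = 2064 - 129 = 1935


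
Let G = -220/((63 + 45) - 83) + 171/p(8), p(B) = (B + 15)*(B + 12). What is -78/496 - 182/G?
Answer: 20611357/961496 ≈ 21.437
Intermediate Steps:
p(B) = (12 + B)*(15 + B) (p(B) = (15 + B)*(12 + B) = (12 + B)*(15 + B))
G = -3877/460 (G = -220/((63 + 45) - 83) + 171/(180 + 8² + 27*8) = -220/(108 - 83) + 171/(180 + 64 + 216) = -220/25 + 171/460 = -220*1/25 + 171*(1/460) = -44/5 + 171/460 = -3877/460 ≈ -8.4283)
-78/496 - 182/G = -78/496 - 182/(-3877/460) = -78*1/496 - 182*(-460/3877) = -39/248 + 83720/3877 = 20611357/961496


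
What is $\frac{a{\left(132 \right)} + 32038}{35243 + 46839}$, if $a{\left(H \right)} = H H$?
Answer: $\frac{3533}{5863} \approx 0.60259$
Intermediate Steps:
$a{\left(H \right)} = H^{2}$
$\frac{a{\left(132 \right)} + 32038}{35243 + 46839} = \frac{132^{2} + 32038}{35243 + 46839} = \frac{17424 + 32038}{82082} = 49462 \cdot \frac{1}{82082} = \frac{3533}{5863}$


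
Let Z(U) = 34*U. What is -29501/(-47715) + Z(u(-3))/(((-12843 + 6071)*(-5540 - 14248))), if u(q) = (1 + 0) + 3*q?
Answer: 1614889272/2611935005 ≈ 0.61827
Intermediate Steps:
u(q) = 1 + 3*q
-29501/(-47715) + Z(u(-3))/(((-12843 + 6071)*(-5540 - 14248))) = -29501/(-47715) + (34*(1 + 3*(-3)))/(((-12843 + 6071)*(-5540 - 14248))) = -29501*(-1/47715) + (34*(1 - 9))/((-6772*(-19788))) = 29501/47715 + (34*(-8))/134004336 = 29501/47715 - 272*1/134004336 = 29501/47715 - 1/492663 = 1614889272/2611935005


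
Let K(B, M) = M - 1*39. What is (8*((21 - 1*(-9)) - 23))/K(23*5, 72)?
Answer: 56/33 ≈ 1.6970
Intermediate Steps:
K(B, M) = -39 + M (K(B, M) = M - 39 = -39 + M)
(8*((21 - 1*(-9)) - 23))/K(23*5, 72) = (8*((21 - 1*(-9)) - 23))/(-39 + 72) = (8*((21 + 9) - 23))/33 = (8*(30 - 23))*(1/33) = (8*7)*(1/33) = 56*(1/33) = 56/33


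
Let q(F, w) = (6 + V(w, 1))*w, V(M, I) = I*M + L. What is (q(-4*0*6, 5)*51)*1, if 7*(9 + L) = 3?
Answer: 4335/7 ≈ 619.29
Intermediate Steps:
L = -60/7 (L = -9 + (⅐)*3 = -9 + 3/7 = -60/7 ≈ -8.5714)
V(M, I) = -60/7 + I*M (V(M, I) = I*M - 60/7 = -60/7 + I*M)
q(F, w) = w*(-18/7 + w) (q(F, w) = (6 + (-60/7 + 1*w))*w = (6 + (-60/7 + w))*w = (-18/7 + w)*w = w*(-18/7 + w))
(q(-4*0*6, 5)*51)*1 = (((⅐)*5*(-18 + 7*5))*51)*1 = (((⅐)*5*(-18 + 35))*51)*1 = (((⅐)*5*17)*51)*1 = ((85/7)*51)*1 = (4335/7)*1 = 4335/7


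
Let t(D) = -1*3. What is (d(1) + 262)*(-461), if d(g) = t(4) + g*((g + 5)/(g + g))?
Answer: -120782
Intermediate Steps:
t(D) = -3
d(g) = -½ + g/2 (d(g) = -3 + g*((g + 5)/(g + g)) = -3 + g*((5 + g)/((2*g))) = -3 + g*((5 + g)*(1/(2*g))) = -3 + g*((5 + g)/(2*g)) = -3 + (5/2 + g/2) = -½ + g/2)
(d(1) + 262)*(-461) = ((-½ + (½)*1) + 262)*(-461) = ((-½ + ½) + 262)*(-461) = (0 + 262)*(-461) = 262*(-461) = -120782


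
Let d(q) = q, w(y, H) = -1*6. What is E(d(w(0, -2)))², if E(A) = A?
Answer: 36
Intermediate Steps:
w(y, H) = -6
E(d(w(0, -2)))² = (-6)² = 36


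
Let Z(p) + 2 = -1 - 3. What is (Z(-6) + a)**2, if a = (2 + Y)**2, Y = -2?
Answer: 36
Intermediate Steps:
Z(p) = -6 (Z(p) = -2 + (-1 - 3) = -2 - 4 = -6)
a = 0 (a = (2 - 2)**2 = 0**2 = 0)
(Z(-6) + a)**2 = (-6 + 0)**2 = (-6)**2 = 36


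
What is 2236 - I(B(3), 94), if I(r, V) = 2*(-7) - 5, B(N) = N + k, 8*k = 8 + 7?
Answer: 2255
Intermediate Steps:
k = 15/8 (k = (8 + 7)/8 = (⅛)*15 = 15/8 ≈ 1.8750)
B(N) = 15/8 + N (B(N) = N + 15/8 = 15/8 + N)
I(r, V) = -19 (I(r, V) = -14 - 5 = -19)
2236 - I(B(3), 94) = 2236 - 1*(-19) = 2236 + 19 = 2255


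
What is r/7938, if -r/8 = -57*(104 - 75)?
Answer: 2204/1323 ≈ 1.6659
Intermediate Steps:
r = 13224 (r = -(-456)*(104 - 75) = -(-456)*29 = -8*(-1653) = 13224)
r/7938 = 13224/7938 = 13224*(1/7938) = 2204/1323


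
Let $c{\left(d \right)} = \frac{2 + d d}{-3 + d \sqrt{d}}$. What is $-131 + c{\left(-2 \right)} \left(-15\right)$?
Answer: $\frac{- 262 \sqrt{2} + 303 i}{- 3 i + 2 \sqrt{2}} \approx -115.12 - 14.974 i$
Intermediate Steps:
$c{\left(d \right)} = \frac{2 + d^{2}}{-3 + d^{\frac{3}{2}}}$
$-131 + c{\left(-2 \right)} \left(-15\right) = -131 + \frac{2 + \left(-2\right)^{2}}{-3 + \left(-2\right)^{\frac{3}{2}}} \left(-15\right) = -131 + \frac{2 + 4}{-3 - 2 i \sqrt{2}} \left(-15\right) = -131 + \frac{1}{-3 - 2 i \sqrt{2}} \cdot 6 \left(-15\right) = -131 + \frac{6}{-3 - 2 i \sqrt{2}} \left(-15\right) = -131 - \frac{90}{-3 - 2 i \sqrt{2}}$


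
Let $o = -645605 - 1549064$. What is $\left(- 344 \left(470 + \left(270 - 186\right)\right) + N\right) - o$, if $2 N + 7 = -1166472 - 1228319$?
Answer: $806694$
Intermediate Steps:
$o = -2194669$ ($o = -645605 - 1549064 = -2194669$)
$N = -1197399$ ($N = - \frac{7}{2} + \frac{-1166472 - 1228319}{2} = - \frac{7}{2} + \frac{1}{2} \left(-2394791\right) = - \frac{7}{2} - \frac{2394791}{2} = -1197399$)
$\left(- 344 \left(470 + \left(270 - 186\right)\right) + N\right) - o = \left(- 344 \left(470 + \left(270 - 186\right)\right) - 1197399\right) - -2194669 = \left(- 344 \left(470 + \left(270 - 186\right)\right) - 1197399\right) + 2194669 = \left(- 344 \left(470 + 84\right) - 1197399\right) + 2194669 = \left(\left(-344\right) 554 - 1197399\right) + 2194669 = \left(-190576 - 1197399\right) + 2194669 = -1387975 + 2194669 = 806694$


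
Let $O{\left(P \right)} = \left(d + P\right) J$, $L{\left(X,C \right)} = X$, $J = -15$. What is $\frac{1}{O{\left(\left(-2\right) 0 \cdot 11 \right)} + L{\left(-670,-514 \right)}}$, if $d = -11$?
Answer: $- \frac{1}{505} \approx -0.0019802$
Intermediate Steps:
$O{\left(P \right)} = 165 - 15 P$ ($O{\left(P \right)} = \left(-11 + P\right) \left(-15\right) = 165 - 15 P$)
$\frac{1}{O{\left(\left(-2\right) 0 \cdot 11 \right)} + L{\left(-670,-514 \right)}} = \frac{1}{\left(165 - 15 \left(-2\right) 0 \cdot 11\right) - 670} = \frac{1}{\left(165 - 15 \cdot 0 \cdot 11\right) - 670} = \frac{1}{\left(165 - 0\right) - 670} = \frac{1}{\left(165 + 0\right) - 670} = \frac{1}{165 - 670} = \frac{1}{-505} = - \frac{1}{505}$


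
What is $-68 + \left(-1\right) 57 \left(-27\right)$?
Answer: $1471$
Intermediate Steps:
$-68 + \left(-1\right) 57 \left(-27\right) = -68 - -1539 = -68 + 1539 = 1471$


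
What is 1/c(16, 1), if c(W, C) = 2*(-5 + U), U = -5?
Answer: -1/20 ≈ -0.050000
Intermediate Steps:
c(W, C) = -20 (c(W, C) = 2*(-5 - 5) = 2*(-10) = -20)
1/c(16, 1) = 1/(-20) = -1/20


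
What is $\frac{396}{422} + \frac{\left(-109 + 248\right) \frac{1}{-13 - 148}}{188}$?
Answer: $\frac{5963735}{6386548} \approx 0.9338$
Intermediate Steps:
$\frac{396}{422} + \frac{\left(-109 + 248\right) \frac{1}{-13 - 148}}{188} = 396 \cdot \frac{1}{422} + \frac{139}{-161} \cdot \frac{1}{188} = \frac{198}{211} + 139 \left(- \frac{1}{161}\right) \frac{1}{188} = \frac{198}{211} - \frac{139}{30268} = \frac{5963735}{6386548}$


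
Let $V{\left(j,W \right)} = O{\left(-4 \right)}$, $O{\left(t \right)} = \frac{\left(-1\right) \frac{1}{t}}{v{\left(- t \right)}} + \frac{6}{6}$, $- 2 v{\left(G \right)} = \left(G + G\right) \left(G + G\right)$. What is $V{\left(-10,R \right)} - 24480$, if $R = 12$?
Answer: $- \frac{3133313}{128} \approx -24479.0$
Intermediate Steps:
$v{\left(G \right)} = - 2 G^{2}$ ($v{\left(G \right)} = - \frac{\left(G + G\right) \left(G + G\right)}{2} = - \frac{2 G 2 G}{2} = - \frac{4 G^{2}}{2} = - 2 G^{2}$)
$O{\left(t \right)} = 1 + \frac{1}{2 t^{3}}$ ($O{\left(t \right)} = \frac{\left(-1\right) \frac{1}{t}}{\left(-2\right) \left(- t\right)^{2}} + \frac{6}{6} = \frac{\left(-1\right) \frac{1}{t}}{\left(-2\right) t^{2}} + 6 \cdot \frac{1}{6} = - \frac{1}{t} \left(- \frac{1}{2 t^{2}}\right) + 1 = \frac{1}{2 t^{3}} + 1 = 1 + \frac{1}{2 t^{3}}$)
$V{\left(j,W \right)} = \frac{127}{128}$ ($V{\left(j,W \right)} = 1 + \frac{1}{2 \left(-64\right)} = 1 + \frac{1}{2} \left(- \frac{1}{64}\right) = 1 - \frac{1}{128} = \frac{127}{128}$)
$V{\left(-10,R \right)} - 24480 = \frac{127}{128} - 24480 = - \frac{3133313}{128}$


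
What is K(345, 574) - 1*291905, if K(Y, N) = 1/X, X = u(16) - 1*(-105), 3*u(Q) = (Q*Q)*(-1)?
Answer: -17222392/59 ≈ -2.9191e+5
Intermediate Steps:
u(Q) = -Q**2/3 (u(Q) = ((Q*Q)*(-1))/3 = (Q**2*(-1))/3 = (-Q**2)/3 = -Q**2/3)
X = 59/3 (X = -1/3*16**2 - 1*(-105) = -1/3*256 + 105 = -256/3 + 105 = 59/3 ≈ 19.667)
K(Y, N) = 3/59 (K(Y, N) = 1/(59/3) = 3/59)
K(345, 574) - 1*291905 = 3/59 - 1*291905 = 3/59 - 291905 = -17222392/59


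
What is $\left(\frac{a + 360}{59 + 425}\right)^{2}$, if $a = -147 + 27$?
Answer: $\frac{3600}{14641} \approx 0.24588$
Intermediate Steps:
$a = -120$
$\left(\frac{a + 360}{59 + 425}\right)^{2} = \left(\frac{-120 + 360}{59 + 425}\right)^{2} = \left(\frac{240}{484}\right)^{2} = \left(240 \cdot \frac{1}{484}\right)^{2} = \left(\frac{60}{121}\right)^{2} = \frac{3600}{14641}$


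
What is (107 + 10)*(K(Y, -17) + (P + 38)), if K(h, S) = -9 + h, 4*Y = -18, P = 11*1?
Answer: 8307/2 ≈ 4153.5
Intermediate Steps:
P = 11
Y = -9/2 (Y = (¼)*(-18) = -9/2 ≈ -4.5000)
(107 + 10)*(K(Y, -17) + (P + 38)) = (107 + 10)*((-9 - 9/2) + (11 + 38)) = 117*(-27/2 + 49) = 117*(71/2) = 8307/2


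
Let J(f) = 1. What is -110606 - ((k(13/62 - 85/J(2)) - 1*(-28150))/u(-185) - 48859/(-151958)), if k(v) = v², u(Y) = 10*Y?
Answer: -1614923275461717/14603163800 ≈ -1.1059e+5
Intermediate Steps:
-110606 - ((k(13/62 - 85/J(2)) - 1*(-28150))/u(-185) - 48859/(-151958)) = -110606 - (((13/62 - 85/1)² - 1*(-28150))/((10*(-185))) - 48859/(-151958)) = -110606 - (((13*(1/62) - 85*1)² + 28150)/(-1850) - 48859*(-1/151958)) = -110606 - (((13/62 - 85)² + 28150)*(-1/1850) + 48859/151958) = -110606 - (((-5257/62)² + 28150)*(-1/1850) + 48859/151958) = -110606 - ((27636049/3844 + 28150)*(-1/1850) + 48859/151958) = -110606 - ((135844649/3844)*(-1/1850) + 48859/151958) = -110606 - (-3671477/192200 + 48859/151958) = -110606 - 1*(-274259801083/14603163800) = -110606 + 274259801083/14603163800 = -1614923275461717/14603163800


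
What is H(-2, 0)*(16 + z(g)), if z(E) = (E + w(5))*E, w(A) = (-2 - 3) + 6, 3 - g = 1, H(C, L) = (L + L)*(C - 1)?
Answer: 0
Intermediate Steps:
H(C, L) = 2*L*(-1 + C) (H(C, L) = (2*L)*(-1 + C) = 2*L*(-1 + C))
g = 2 (g = 3 - 1*1 = 3 - 1 = 2)
w(A) = 1 (w(A) = -5 + 6 = 1)
z(E) = E*(1 + E) (z(E) = (E + 1)*E = (1 + E)*E = E*(1 + E))
H(-2, 0)*(16 + z(g)) = (2*0*(-1 - 2))*(16 + 2*(1 + 2)) = (2*0*(-3))*(16 + 2*3) = 0*(16 + 6) = 0*22 = 0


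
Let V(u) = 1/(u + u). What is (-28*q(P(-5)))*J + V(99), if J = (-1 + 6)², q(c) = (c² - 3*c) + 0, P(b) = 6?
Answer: -2494799/198 ≈ -12600.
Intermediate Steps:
V(u) = 1/(2*u)
q(c) = c² - 3*c
J = 25 (J = 5² = 25)
(-28*q(P(-5)))*J + V(99) = -168*(-3 + 6)*25 + (½)/99 = -168*3*25 + (½)*(1/99) = -28*18*25 + 1/198 = -504*25 + 1/198 = -12600 + 1/198 = -2494799/198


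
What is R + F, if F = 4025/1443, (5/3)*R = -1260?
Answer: -1086883/1443 ≈ -753.21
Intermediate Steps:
R = -756 (R = (⅗)*(-1260) = -756)
F = 4025/1443 (F = 4025*(1/1443) = 4025/1443 ≈ 2.7893)
R + F = -756 + 4025/1443 = -1086883/1443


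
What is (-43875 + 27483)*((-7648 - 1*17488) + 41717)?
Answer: -271795752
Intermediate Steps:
(-43875 + 27483)*((-7648 - 1*17488) + 41717) = -16392*((-7648 - 17488) + 41717) = -16392*(-25136 + 41717) = -16392*16581 = -271795752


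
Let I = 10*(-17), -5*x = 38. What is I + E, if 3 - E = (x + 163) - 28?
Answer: -1472/5 ≈ -294.40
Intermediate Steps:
x = -38/5 (x = -⅕*38 = -38/5 ≈ -7.6000)
I = -170
E = -622/5 (E = 3 - ((-38/5 + 163) - 28) = 3 - (777/5 - 28) = 3 - 1*637/5 = 3 - 637/5 = -622/5 ≈ -124.40)
I + E = -170 - 622/5 = -1472/5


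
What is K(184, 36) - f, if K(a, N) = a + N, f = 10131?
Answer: -9911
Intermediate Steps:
K(a, N) = N + a
K(184, 36) - f = (36 + 184) - 1*10131 = 220 - 10131 = -9911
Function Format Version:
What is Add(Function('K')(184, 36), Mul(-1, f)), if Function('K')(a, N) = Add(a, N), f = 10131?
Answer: -9911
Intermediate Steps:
Function('K')(a, N) = Add(N, a)
Add(Function('K')(184, 36), Mul(-1, f)) = Add(Add(36, 184), Mul(-1, 10131)) = Add(220, -10131) = -9911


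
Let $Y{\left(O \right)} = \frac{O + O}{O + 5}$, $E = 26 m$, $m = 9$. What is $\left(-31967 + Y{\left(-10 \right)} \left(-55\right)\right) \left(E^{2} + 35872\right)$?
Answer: $-2917043436$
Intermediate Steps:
$E = 234$ ($E = 26 \cdot 9 = 234$)
$Y{\left(O \right)} = \frac{2 O}{5 + O}$
$\left(-31967 + Y{\left(-10 \right)} \left(-55\right)\right) \left(E^{2} + 35872\right) = \left(-31967 + 2 \left(-10\right) \frac{1}{5 - 10} \left(-55\right)\right) \left(234^{2} + 35872\right) = \left(-31967 + 2 \left(-10\right) \frac{1}{-5} \left(-55\right)\right) \left(54756 + 35872\right) = \left(-31967 + 2 \left(-10\right) \left(- \frac{1}{5}\right) \left(-55\right)\right) 90628 = \left(-31967 + 4 \left(-55\right)\right) 90628 = \left(-31967 - 220\right) 90628 = \left(-32187\right) 90628 = -2917043436$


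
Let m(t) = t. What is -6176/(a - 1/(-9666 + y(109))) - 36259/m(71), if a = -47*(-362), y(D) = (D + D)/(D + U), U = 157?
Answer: -793583163330665/1552838848629 ≈ -511.05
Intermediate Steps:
y(D) = 2*D/(157 + D) (y(D) = (D + D)/(D + 157) = (2*D)/(157 + D) = 2*D/(157 + D))
a = 17014
-6176/(a - 1/(-9666 + y(109))) - 36259/m(71) = -6176/(17014 - 1/(-9666 + 2*109/(157 + 109))) - 36259/71 = -6176/(17014 - 1/(-9666 + 2*109/266)) - 36259*1/71 = -6176/(17014 - 1/(-9666 + 2*109*(1/266))) - 36259/71 = -6176/(17014 - 1/(-9666 + 109/133)) - 36259/71 = -6176/(17014 - 1/(-1285469/133)) - 36259/71 = -6176/(17014 - 1*(-133/1285469)) - 36259/71 = -6176/(17014 + 133/1285469) - 36259/71 = -6176/21870969699/1285469 - 36259/71 = -6176*1285469/21870969699 - 36259/71 = -7939056544/21870969699 - 36259/71 = -793583163330665/1552838848629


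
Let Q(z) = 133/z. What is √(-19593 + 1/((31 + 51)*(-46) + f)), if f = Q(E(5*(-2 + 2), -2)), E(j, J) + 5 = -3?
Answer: I*√17998825221705/30309 ≈ 139.98*I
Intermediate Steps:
E(j, J) = -8 (E(j, J) = -5 - 3 = -8)
f = -133/8 (f = 133/(-8) = 133*(-⅛) = -133/8 ≈ -16.625)
√(-19593 + 1/((31 + 51)*(-46) + f)) = √(-19593 + 1/((31 + 51)*(-46) - 133/8)) = √(-19593 + 1/(82*(-46) - 133/8)) = √(-19593 + 1/(-3772 - 133/8)) = √(-19593 + 1/(-30309/8)) = √(-19593 - 8/30309) = √(-593844245/30309) = I*√17998825221705/30309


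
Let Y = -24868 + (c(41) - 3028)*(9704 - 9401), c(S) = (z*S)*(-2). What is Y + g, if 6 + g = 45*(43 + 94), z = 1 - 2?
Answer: -911347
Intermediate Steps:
z = -1
c(S) = 2*S (c(S) = -S*(-2) = 2*S)
g = 6159 (g = -6 + 45*(43 + 94) = -6 + 45*137 = -6 + 6165 = 6159)
Y = -917506 (Y = -24868 + (2*41 - 3028)*(9704 - 9401) = -24868 + (82 - 3028)*303 = -24868 - 2946*303 = -24868 - 892638 = -917506)
Y + g = -917506 + 6159 = -911347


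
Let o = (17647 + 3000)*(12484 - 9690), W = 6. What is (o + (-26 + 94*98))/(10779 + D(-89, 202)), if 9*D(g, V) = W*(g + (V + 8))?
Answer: 173090712/32579 ≈ 5313.0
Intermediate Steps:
o = 57687718 (o = 20647*2794 = 57687718)
D(g, V) = 16/3 + 2*V/3 + 2*g/3 (D(g, V) = (6*(g + (V + 8)))/9 = (6*(g + (8 + V)))/9 = (6*(8 + V + g))/9 = (48 + 6*V + 6*g)/9 = 16/3 + 2*V/3 + 2*g/3)
(o + (-26 + 94*98))/(10779 + D(-89, 202)) = (57687718 + (-26 + 94*98))/(10779 + (16/3 + (⅔)*202 + (⅔)*(-89))) = (57687718 + (-26 + 9212))/(10779 + (16/3 + 404/3 - 178/3)) = (57687718 + 9186)/(10779 + 242/3) = 57696904/(32579/3) = 57696904*(3/32579) = 173090712/32579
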